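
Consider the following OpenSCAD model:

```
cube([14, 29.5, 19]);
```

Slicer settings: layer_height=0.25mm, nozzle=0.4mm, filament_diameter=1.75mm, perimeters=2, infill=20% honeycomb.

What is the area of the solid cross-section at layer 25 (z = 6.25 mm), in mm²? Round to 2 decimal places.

413.00 mm²

At z = 6.25 mm: the cube (footprint 14×29.5) is included at this height (area 413.00 mm²). Overall, the cross-section is a single solid region. Net area = 413.00 mm².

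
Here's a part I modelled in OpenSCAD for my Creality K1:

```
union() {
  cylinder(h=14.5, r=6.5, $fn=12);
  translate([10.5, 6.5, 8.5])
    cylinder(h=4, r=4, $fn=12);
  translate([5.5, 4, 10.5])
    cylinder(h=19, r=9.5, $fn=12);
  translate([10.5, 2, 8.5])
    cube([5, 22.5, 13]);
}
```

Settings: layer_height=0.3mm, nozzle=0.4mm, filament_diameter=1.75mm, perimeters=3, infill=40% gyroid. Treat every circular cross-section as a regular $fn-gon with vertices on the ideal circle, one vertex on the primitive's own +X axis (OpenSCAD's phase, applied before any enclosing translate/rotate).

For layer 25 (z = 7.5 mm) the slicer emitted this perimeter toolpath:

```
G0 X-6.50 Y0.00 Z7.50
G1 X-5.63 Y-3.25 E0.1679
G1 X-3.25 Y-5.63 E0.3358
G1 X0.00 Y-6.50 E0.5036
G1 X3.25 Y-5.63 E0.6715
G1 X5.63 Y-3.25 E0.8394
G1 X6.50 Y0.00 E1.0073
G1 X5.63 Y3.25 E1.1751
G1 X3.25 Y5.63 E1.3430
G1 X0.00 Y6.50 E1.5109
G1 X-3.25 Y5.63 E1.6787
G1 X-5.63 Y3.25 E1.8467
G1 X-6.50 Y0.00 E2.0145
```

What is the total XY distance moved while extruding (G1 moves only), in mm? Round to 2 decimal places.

Sum the Euclidean lengths of each G1 segment: total = 40.38 mm.

40.38 mm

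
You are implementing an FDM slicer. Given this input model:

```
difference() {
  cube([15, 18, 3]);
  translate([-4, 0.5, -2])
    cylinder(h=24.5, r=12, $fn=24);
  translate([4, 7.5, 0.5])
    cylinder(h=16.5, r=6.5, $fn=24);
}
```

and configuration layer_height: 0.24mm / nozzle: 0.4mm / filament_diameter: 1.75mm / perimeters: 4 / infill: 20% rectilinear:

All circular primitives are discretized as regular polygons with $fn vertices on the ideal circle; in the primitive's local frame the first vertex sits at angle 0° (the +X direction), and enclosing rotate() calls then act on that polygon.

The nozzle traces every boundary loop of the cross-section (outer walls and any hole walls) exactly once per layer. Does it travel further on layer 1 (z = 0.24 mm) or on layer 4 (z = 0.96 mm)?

Layer 1 (z = 0.24): the cube (footprint 15×18) is included at this height (perimeter 66.00 mm); the cylinder at (-4, 0.5): section is a regular 24-gon, circumradius r=12 (perimeter = 2·24·12.000·sin(180°/24) = 75.18 mm); the cylinder at (4, 7.5) is not intersected at this z (z outside [0.5, 17]); After the difference (first − rest): starting from the 15×18 cube, the r=12 cylinder at (-4, 0.5) partially overlaps it — only the 68.96 mm² overlap (of its 447.24 mm²) is removed, clipping the outline — boundary = 61.54 mm. So its perimeter = 61.54 mm. Layer 4 (z = 0.96): the cube (footprint 15×18) is included at this height (perimeter 66.00 mm); the cylinder at (-4, 0.5): section is a regular 24-gon, circumradius r=12 (perimeter = 2·24·12.000·sin(180°/24) = 75.18 mm); the r=6.5 cylinder at (4, 7.5) gives a regular 24-gon of circumradius 6.5 (constant along its height) (perimeter = 2·24·6.500·sin(180°/24) = 40.72 mm); Subtracting the remaining from the first: starting from the 15×18 cube, the r=12 cylinder at (-4, 0.5) partially overlaps it — only the 68.96 mm² overlap (of its 447.24 mm²) is removed, clipping the outline; the r=6.5 cylinder at (4, 7.5) partially overlaps it — only the 56.41 mm² overlap (of its 131.22 mm²) is removed, clipping the outline — boundary = 68.45 mm. So its perimeter = 68.45 mm. Layer 4 is larger (68.45 vs 61.54 mm).

layer 4 (z = 0.96 mm)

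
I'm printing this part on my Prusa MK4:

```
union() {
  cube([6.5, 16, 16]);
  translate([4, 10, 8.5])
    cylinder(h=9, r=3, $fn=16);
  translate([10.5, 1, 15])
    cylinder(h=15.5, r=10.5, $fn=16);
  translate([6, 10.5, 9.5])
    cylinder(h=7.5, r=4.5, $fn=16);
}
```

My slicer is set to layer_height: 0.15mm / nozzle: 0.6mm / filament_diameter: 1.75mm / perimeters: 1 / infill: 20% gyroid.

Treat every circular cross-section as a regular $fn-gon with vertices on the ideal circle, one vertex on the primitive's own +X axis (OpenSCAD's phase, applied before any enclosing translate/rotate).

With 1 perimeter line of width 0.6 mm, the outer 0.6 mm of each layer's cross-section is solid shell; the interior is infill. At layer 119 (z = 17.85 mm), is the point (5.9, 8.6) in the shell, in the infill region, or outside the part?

At z = 17.85 mm: the cube is absent (z outside [0, 16]); the cylinder at (4, 10) does not reach this height (z outside [8.5, 17.5]); the r=10.5 cylinder at (10.5, 1) gives a regular 16-gon of circumradius 10.5 (constant along its height); the cylinder at (6, 10.5) is not intersected at this z (z outside [9.5, 17]); Taking the union: only the r=10.5 cylinder at (10.5, 1) is present, so the union is just that shape — 1 connected region. Overall, the cross-section is a single solid region. The nearest boundary edge runs (6.48, 10.70)→(3.08, 8.42); distance from the point to it = 1.42 mm. The point is inside the cross-section and 1.42 mm from the nearest boundary — more than the 0.6 mm shell width (1 × 0.6), so it's in the infill interior.

infill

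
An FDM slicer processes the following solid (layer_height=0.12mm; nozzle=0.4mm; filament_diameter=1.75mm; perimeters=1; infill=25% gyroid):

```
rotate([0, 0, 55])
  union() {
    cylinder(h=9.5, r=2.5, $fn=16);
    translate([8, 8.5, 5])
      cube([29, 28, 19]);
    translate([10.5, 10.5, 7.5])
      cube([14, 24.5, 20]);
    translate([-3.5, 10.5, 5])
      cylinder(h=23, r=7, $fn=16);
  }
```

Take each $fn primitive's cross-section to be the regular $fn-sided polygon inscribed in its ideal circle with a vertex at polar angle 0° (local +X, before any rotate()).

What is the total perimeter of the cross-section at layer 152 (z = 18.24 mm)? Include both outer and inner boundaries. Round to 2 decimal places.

157.70 mm

At z = 18.24 mm: the cylinder is not intersected at this z (z outside [0, 9.5]); the 29×28 cube at (8, 8.5) contributes its full rectangle (perimeter 114.00 mm); the cube at (10.5, 10.5) (footprint 14×24.5) is included at this height (perimeter 77.00 mm); the r=7 cylinder at (-3.5, 10.5) contributes a regular 16-gon of circumradius 7 (perimeter = 2·16·7.000·sin(180°/16) = 43.70 mm); Combining (union): the regions partially overlap (shared area 343.00 mm²), so the edge portions inside another operand are dropped and the merged outline is re-measured after clipping — boundary = 157.70 mm; (whole slice rotated 55° about Z — lengths, areas and connectivity unchanged). Overall, the cross-section has 2 separate islands. Total boundary length (outer) = 157.70 mm.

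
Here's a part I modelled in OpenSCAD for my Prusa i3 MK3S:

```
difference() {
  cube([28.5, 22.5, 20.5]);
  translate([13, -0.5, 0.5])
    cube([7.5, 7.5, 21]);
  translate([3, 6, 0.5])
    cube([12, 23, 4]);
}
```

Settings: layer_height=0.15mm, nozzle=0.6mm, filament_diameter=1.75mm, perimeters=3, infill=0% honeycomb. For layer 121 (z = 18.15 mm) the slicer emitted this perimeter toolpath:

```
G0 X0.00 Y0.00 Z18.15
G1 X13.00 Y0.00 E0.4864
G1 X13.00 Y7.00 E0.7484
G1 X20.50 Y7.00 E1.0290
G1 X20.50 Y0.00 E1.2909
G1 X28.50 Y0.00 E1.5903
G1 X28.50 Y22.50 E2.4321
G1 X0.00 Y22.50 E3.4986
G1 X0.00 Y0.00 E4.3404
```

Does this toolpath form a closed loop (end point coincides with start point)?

Start point (G0): (0.00, 0.00). End point (last G1): the path returns to the start — closed.

yes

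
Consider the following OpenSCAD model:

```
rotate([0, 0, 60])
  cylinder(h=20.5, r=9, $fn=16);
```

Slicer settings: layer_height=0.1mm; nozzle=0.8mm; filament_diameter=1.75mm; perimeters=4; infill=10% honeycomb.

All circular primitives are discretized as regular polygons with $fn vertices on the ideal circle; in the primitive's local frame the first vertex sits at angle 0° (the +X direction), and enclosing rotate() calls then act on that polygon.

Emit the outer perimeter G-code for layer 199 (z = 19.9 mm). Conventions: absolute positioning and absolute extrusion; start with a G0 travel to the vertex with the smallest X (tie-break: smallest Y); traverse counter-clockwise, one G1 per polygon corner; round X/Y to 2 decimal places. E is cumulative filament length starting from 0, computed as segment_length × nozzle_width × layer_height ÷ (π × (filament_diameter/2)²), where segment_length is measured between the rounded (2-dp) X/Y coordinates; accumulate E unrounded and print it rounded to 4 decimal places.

G0 X-8.92 Y1.17 Z19.90
G1 X-8.69 Y-2.33 E0.1167
G1 X-7.14 Y-5.48 E0.2334
G1 X-4.50 Y-7.79 E0.3501
G1 X-1.17 Y-8.92 E0.4671
G1 X2.33 Y-8.69 E0.5837
G1 X5.48 Y-7.14 E0.7005
G1 X7.79 Y-4.50 E0.8172
G1 X8.92 Y-1.17 E0.9341
G1 X8.69 Y2.33 E1.0508
G1 X7.14 Y5.48 E1.1676
G1 X4.50 Y7.79 E1.2842
G1 X1.17 Y8.92 E1.4012
G1 X-2.33 Y8.69 E1.5178
G1 X-5.48 Y7.14 E1.6346
G1 X-7.79 Y4.50 E1.7513
G1 X-8.92 Y1.17 E1.8682

At z = 19.9 mm: the r=9 cylinder gives a regular 16-gon of circumradius 9 (constant along its height); (rotated 60° about Z; rotation is an isometry so areas/perimeters/island counts are preserved). The outline is a single polygon with 16 vertices. Extrusion per mm of travel: 0.8 × 0.1 / (π × 0.875²) = 0.033260. Accumulating E over each segment gives final E = 1.8682.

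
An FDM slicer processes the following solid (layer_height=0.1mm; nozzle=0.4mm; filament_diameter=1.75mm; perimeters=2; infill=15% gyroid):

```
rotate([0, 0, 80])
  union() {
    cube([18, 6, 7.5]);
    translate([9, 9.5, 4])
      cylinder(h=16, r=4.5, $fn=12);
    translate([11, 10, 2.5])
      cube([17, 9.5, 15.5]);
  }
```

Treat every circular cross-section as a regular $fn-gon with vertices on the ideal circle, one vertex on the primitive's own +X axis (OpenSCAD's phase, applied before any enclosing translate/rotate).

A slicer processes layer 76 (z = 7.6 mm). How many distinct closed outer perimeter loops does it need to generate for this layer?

1

At z = 7.6 mm: the cube is absent (z outside [0, 7.5]); the r=4.5 cylinder at (9, 9.5) contributes a regular 12-gon of circumradius 4.5; the 17×9.5 cube at (11, 10) contributes its full rectangle; Taking the union: the regions partially overlap (shared area 5.51 mm²), so overlapping operands fuse into one piece — 1 connected region; (rotated 80° about Z; rotation is an isometry so areas/perimeters/island counts are preserved). The result has 1 disconnected region.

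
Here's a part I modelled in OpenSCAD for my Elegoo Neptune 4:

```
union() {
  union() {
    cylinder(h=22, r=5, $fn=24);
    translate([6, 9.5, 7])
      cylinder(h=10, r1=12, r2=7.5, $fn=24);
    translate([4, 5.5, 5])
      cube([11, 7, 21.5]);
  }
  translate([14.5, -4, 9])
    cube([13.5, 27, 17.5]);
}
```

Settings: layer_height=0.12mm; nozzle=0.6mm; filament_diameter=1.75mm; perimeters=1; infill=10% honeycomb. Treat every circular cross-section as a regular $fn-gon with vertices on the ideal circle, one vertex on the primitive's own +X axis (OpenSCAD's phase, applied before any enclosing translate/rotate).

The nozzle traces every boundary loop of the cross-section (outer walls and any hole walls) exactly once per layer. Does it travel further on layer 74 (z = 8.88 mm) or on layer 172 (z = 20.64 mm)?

Layer 74 (z = 8.88): the cylinder: section is a regular 24-gon, circumradius r=5 (perimeter = 2·24·5.000·sin(180°/24) = 31.33 mm); the cone at (6, 9.5) (r1=12→r2=7.5) has section circumradius 11.154 here — a regular 24-gon (perimeter = 2·24·11.154·sin(180°/24) = 69.88 mm); the 11×7 cube at (4, 5.5) contributes its full rectangle (perimeter 36.00 mm); Taking the union: the regions partially overlap (shared area 110.68 mm²), so the edge portions inside another operand are dropped and the merged outline is re-measured after clipping — boundary = 78.08 mm; the cube at (14.5, -4) is absent (z outside [9, 26.5]); Combining (union): only the result so far is present, so the union is just that shape — boundary = 78.08 mm. So its perimeter = 78.08 mm. Layer 172 (z = 20.64): the r=5 cylinder gives a regular 24-gon of circumradius 5 (constant along its height) (perimeter = 2·24·5.000·sin(180°/24) = 31.33 mm); the cone at (6, 9.5) is absent (z outside [7, 17]); the cube at (4, 5.5) (footprint 11×7) is included at this height (perimeter 36.00 mm); Taking the union: the 2 present regions are separate (no shared area or edge), so areas and boundary lengths simply add and each stays a separate island — boundary = 67.33 mm; the cube at (14.5, -4) is present — its section is the full 13.5×27 rectangle (perimeter 81.00 mm); Merging all regions: the regions partially overlap (shared area 3.50 mm²), so the edge portions inside another operand are dropped and the merged outline is re-measured after clipping — boundary = 133.33 mm. So its perimeter = 133.33 mm. Layer 172 is larger (133.33 vs 78.08 mm).

layer 172 (z = 20.64 mm)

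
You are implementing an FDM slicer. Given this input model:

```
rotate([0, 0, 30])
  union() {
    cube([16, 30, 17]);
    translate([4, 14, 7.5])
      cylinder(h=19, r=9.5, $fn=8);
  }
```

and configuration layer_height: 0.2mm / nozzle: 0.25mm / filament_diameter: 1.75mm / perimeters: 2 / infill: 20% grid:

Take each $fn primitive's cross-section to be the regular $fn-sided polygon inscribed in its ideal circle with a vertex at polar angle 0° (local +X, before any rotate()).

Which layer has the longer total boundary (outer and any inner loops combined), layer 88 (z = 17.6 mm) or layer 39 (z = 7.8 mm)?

layer 39 (z = 7.8 mm)

Layer 88 (z = 17.6): the cube does not reach this height (z outside [0, 17]); the r=9.5 cylinder at (4, 14) contributes a regular 8-gon of circumradius 9.5 (perimeter = 2·8·9.500·sin(180°/8) = 58.17 mm); Merging all regions: only the r=9.5 cylinder at (4, 14) is present, so the union is just that shape — boundary = 58.17 mm; (whole slice rotated 30° about Z — lengths, areas and connectivity unchanged). So its perimeter = 58.17 mm. Layer 39 (z = 7.8): the cube is present — its section is the full 16×30 rectangle (perimeter 92.00 mm); the r=9.5 cylinder at (4, 14) contributes a regular 8-gon of circumradius 9.5 (perimeter = 2·8·9.500·sin(180°/8) = 58.17 mm); Taking the union: the regions partially overlap (shared area 197.01 mm²), so the edge portions inside another operand are dropped and the merged outline is re-measured after clipping — boundary = 96.74 mm; (whole slice rotated 30° about Z — lengths, areas and connectivity unchanged). So its perimeter = 96.74 mm. Layer 39 is larger (96.74 vs 58.17 mm).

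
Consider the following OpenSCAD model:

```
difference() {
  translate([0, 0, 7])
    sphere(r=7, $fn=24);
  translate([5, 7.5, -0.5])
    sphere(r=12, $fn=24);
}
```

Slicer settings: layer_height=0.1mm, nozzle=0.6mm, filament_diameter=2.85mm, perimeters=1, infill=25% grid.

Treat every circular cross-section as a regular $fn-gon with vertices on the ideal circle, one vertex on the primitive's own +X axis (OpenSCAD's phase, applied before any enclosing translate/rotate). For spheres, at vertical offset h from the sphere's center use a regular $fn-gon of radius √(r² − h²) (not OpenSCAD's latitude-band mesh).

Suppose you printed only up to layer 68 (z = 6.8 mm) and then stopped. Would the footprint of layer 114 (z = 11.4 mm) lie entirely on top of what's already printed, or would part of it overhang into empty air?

Compare the two slices. At z = 6.8: the r=7 sphere slices to a regular 24-gon of circumradius 6.997 (√(r²−h²) with h=0.2 from center) (area = (24/2)·6.997²·sin(360°/24) = 152.06 mm²); the r=12 sphere at (5, 7.5) contributes a regular 24-gon of circumradius √(12²−7.3²) = 9.524 (area = (24/2)·9.524²·sin(360°/24) = 281.73 mm²); Taking the first minus the rest: starting from the r=7 sphere (152.06 mm²), the r=12 sphere at (5, 7.5) partially overlaps it — only the 69.97 mm² overlap (of its 281.73 mm²) is removed, clipping the outline — area = 82.09 mm². At z = 11.4: the sphere: section is a regular 24-gon, circumradius = √(r²−h²) = √(7²−4.4²) = 5.444 (area = (24/2)·5.444²·sin(360°/24) = 92.06 mm²); the sphere at (5, 7.5): section is a regular 24-gon, circumradius = √(r²−h²) = √(12²−11.9²) = 1.546 (area = (24/2)·1.546²·sin(360°/24) = 7.42 mm²); After the difference (first − rest): starting from the r=7 sphere (92.06 mm²), the r=12 sphere at (5, 7.5) misses the remaining region (no effect) — area = 92.06 mm². Checking containment: at z = 11.4 the cross-section extends beyond the z = 6.8 cross-section by about 45.17 mm².

part overhangs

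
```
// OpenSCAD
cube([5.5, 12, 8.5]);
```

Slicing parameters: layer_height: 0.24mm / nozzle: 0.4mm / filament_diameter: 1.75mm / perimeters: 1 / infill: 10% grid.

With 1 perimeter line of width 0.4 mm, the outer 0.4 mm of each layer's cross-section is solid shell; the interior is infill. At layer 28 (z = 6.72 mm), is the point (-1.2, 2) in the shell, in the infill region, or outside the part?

At z = 6.72 mm: the cube is present — its section is the full 5.5×12 rectangle. Overall, the cross-section is a single solid region. The nearest boundary edge runs (0.00, 12.00)→(0.00, 0.00); distance from the point to it = 1.20 mm. The point is not inside any of the regions above, so it lies outside the cross-section (1.20 mm from the nearest boundary).

outside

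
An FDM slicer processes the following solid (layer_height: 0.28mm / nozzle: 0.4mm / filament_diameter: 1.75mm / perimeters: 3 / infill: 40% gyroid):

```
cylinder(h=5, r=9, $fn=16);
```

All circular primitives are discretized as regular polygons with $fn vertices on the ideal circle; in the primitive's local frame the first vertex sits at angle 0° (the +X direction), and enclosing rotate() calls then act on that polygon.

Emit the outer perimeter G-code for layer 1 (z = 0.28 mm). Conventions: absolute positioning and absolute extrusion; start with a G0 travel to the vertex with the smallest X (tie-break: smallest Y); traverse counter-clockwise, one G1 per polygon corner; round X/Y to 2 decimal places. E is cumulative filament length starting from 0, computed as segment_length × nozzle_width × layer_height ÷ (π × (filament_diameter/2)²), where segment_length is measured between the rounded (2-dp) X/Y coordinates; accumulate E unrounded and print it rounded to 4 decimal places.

G0 X-9.00 Y0.00 Z0.28
G1 X-8.31 Y-3.44 E0.1634
G1 X-6.36 Y-6.36 E0.3269
G1 X-3.44 Y-8.31 E0.4904
G1 X0.00 Y-9.00 E0.6537
G1 X3.44 Y-8.31 E0.8171
G1 X6.36 Y-6.36 E0.9806
G1 X8.31 Y-3.44 E1.1441
G1 X9.00 Y0.00 E1.3075
G1 X8.31 Y3.44 E1.4709
G1 X6.36 Y6.36 E1.6343
G1 X3.44 Y8.31 E1.7978
G1 X0.00 Y9.00 E1.9612
G1 X-3.44 Y8.31 E2.1246
G1 X-6.36 Y6.36 E2.2881
G1 X-8.31 Y3.44 E2.4516
G1 X-9.00 Y0.00 E2.6150

At z = 0.28 mm: the r=9 cylinder contributes a regular 16-gon of circumradius 9. The outline is a single polygon with 16 vertices. Extrusion per mm of travel: 0.4 × 0.28 / (π × 0.875²) = 0.046564. Accumulating E over each segment gives final E = 2.6150.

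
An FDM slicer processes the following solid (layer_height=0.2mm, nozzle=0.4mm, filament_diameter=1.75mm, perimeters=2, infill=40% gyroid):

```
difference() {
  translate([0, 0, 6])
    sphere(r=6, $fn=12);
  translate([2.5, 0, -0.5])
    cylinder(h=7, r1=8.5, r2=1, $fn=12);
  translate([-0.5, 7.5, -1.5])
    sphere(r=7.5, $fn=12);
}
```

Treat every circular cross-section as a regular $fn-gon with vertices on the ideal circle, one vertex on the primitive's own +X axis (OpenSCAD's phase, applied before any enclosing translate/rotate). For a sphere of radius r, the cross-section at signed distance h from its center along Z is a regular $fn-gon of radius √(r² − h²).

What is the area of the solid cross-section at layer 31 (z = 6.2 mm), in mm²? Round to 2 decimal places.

At z = 6.2 mm: the r=6 sphere contributes a regular 12-gon of circumradius √(6²−0.2²) = 5.997 (area = (12/2)·5.997²·sin(360°/12) = 107.88 mm²); the cone at (2.5, 0): at t=0.957 of its height the radius interpolates to r₁+(r₂−r₁)t = 1.321, giving a regular 12-gon of that circumradius (area = (12/2)·1.321²·sin(360°/12) = 5.24 mm²); the sphere at (-0.5, 7.5) does not reach this height (|z−center|=7.700 > r=7.5); Subtracting the remaining from the first: starting from the r=6 sphere (107.88 mm²), the cone at (2.5, 0) lies wholly inside it (removes its full 5.24 mm² and its 8.21 mm outline becomes a hole wall) — area = 102.64 mm². Overall, the cross-section is one region with 1 hole. Net area = 102.64 mm².

102.64 mm²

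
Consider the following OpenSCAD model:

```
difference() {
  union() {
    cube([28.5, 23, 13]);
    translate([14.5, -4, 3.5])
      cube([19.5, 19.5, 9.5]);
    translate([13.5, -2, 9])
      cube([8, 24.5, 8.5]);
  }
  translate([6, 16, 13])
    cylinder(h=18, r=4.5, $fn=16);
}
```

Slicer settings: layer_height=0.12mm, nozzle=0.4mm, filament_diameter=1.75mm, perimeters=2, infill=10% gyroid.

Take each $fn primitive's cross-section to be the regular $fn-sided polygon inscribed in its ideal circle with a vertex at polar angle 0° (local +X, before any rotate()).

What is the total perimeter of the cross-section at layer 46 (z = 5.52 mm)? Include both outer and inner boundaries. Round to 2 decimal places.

122.00 mm

At z = 5.52 mm: the 28.5×23 cube contributes its full rectangle (perimeter 103.00 mm); the cube at (14.5, -4) is present — its section is the full 19.5×19.5 rectangle (perimeter 78.00 mm); the cube at (13.5, -2) is not intersected at this z (z outside [9, 17.5]); Taking the union: the regions partially overlap (shared area 217.00 mm²), so the edge portions inside another operand are dropped and the merged outline is re-measured after clipping — boundary = 122.00 mm; the cylinder at (6, 16) is absent (z outside [13, 31]); Subtracting the remaining from the first: none of the subtracted shapes is present at this height, so the result so far is unchanged — boundary = 122.00 mm. Overall, the cross-section is a single solid region. Total boundary length (outer) = 122.00 mm.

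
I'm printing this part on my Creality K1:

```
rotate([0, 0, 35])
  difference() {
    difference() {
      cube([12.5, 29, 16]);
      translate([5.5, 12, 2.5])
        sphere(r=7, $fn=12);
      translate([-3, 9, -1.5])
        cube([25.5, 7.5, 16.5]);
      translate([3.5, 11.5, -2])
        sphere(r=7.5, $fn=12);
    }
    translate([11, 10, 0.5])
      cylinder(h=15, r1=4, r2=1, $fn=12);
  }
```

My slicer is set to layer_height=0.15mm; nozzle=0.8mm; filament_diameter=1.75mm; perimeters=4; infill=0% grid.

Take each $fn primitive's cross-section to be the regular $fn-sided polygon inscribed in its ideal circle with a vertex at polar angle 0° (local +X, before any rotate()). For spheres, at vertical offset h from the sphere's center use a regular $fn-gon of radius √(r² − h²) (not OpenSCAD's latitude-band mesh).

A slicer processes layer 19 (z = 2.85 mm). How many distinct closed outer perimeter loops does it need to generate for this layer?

2

At z = 2.85 mm: the cube (footprint 12.5×29) is included at this height; the sphere at (5.5, 12): section is a regular 12-gon, circumradius = √(r²−h²) = √(7²−0.35²) = 6.991; the cube at (-3, 9) is present — its section is the full 25.5×7.5 rectangle; the r=7.5 sphere at (3.5, 11.5) contributes a regular 12-gon of circumradius √(7.5²−4.85²) = 5.721; Taking the first minus the rest: starting from the 12.5×29 cube, the r=7 sphere at (5.5, 12) partially overlaps it — only the 139.17 mm² overlap (of its 146.63 mm²) is removed, clipping the outline; the 25.5×7.5 cube at (-3, 9) partially overlaps it — only the 4.45 mm² overlap (of its 191.25 mm²) is removed, clipping the outline; the r=7.5 sphere at (3.5, 11.5) partially overlaps it — only the 0.89 mm² overlap (of its 98.18 mm²) is removed, clipping the outline — 2 connected regions; the cone at (11, 10) contributes a regular 12-gon of circumradius 3.530 (interpolated between r1=4 and r2=1 at t=0.157); Subtracting the remaining from the first: starting from that combined region, the cone at (11, 10) partially overlaps it — only the 3.90 mm² overlap (of its 37.38 mm²) is removed, clipping the outline — 2 connected regions; (whole slice rotated 35° about Z — lengths, areas and connectivity unchanged). The result has 2 disconnected regions.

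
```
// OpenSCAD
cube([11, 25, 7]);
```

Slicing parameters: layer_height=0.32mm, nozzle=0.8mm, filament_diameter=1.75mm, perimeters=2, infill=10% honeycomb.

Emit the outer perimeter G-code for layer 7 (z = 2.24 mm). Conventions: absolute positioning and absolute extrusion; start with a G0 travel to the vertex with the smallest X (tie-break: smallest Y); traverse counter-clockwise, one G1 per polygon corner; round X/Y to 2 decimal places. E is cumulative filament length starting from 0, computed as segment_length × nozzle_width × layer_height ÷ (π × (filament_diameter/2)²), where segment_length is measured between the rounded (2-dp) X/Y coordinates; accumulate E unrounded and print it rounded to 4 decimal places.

At z = 2.24 mm: the 11×25 cube contributes its full rectangle. The outline is a single polygon with 4 vertices. Extrusion per mm of travel: 0.8 × 0.32 / (π × 0.875²) = 0.106432. Accumulating E over each segment gives final E = 7.6631.

G0 X0.00 Y0.00 Z2.24
G1 X11.00 Y0.00 E1.1708
G1 X11.00 Y25.00 E3.8316
G1 X0.00 Y25.00 E5.0023
G1 X0.00 Y0.00 E7.6631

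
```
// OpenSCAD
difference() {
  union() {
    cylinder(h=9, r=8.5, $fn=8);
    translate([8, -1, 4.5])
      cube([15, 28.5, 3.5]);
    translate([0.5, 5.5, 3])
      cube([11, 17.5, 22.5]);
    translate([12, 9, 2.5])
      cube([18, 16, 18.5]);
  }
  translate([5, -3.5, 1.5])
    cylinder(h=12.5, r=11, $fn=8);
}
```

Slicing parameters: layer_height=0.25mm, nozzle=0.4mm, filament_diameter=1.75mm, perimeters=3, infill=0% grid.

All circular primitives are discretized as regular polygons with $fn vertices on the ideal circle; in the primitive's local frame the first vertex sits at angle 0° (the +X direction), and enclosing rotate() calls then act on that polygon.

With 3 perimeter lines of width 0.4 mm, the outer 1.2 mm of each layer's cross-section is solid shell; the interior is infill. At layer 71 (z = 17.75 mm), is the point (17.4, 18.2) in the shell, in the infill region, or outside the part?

At z = 17.75 mm: the cylinder does not reach this height (z outside [0, 9]); the cube at (8, -1) is absent (z outside [4.5, 8]); the cube at (0.5, 5.5) (footprint 11×17.5) is included at this height; the cube at (12, 9) is present — its section is the full 18×16 rectangle; Taking the union: the 2 present regions are separate (no shared area or edge), so areas and boundary lengths simply add and each stays a separate island — 2 connected regions; the cylinder at (5, -3.5) is absent (z outside [1.5, 14]); Subtracting the remaining from the first: none of the subtracted shapes is present at this height, so that combined region is unchanged — 2 connected regions. Overall, the cross-section has 2 separate islands. The nearest boundary edge runs (12.00, 9.00)→(12.00, 25.00); distance from the point to it = 5.40 mm. (Shell/infill is judged within the island containing the point — the largest one.) The point is inside the cross-section and 5.40 mm from the nearest boundary — more than the 1.2 mm shell width (3 × 0.4), so it's in the infill interior.

infill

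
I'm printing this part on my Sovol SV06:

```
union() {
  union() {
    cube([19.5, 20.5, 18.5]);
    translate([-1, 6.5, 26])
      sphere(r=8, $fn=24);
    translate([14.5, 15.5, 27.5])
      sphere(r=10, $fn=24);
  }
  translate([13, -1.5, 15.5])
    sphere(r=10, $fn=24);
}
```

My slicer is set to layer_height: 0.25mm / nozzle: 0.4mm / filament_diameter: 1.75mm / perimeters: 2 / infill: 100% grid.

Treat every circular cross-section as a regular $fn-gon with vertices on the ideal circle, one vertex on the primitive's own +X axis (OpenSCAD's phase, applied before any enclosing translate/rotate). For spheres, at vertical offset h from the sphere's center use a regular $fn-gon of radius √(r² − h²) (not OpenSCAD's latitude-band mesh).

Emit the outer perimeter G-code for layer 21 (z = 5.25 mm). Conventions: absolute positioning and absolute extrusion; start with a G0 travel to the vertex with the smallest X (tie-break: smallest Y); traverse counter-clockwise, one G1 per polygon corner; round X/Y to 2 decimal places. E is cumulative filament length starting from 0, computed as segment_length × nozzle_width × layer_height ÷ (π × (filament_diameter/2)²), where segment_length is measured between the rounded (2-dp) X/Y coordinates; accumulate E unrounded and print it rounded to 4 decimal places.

G0 X0.00 Y0.00 Z5.25
G1 X19.50 Y0.00 E0.8107
G1 X19.50 Y20.50 E1.6630
G1 X0.00 Y20.50 E2.4737
G1 X0.00 Y0.00 E3.3260

At z = 5.25 mm: the cube is present — its section is the full 19.5×20.5 rectangle; the sphere at (-1, 6.5) is not intersected at this z (|z−center|=20.750 > r=8); the sphere at (14.5, 15.5) is not intersected at this z (|z−center|=22.250 > r=10); Merging all regions: only the 19.5×20.5 cube is present, so the union is just that shape — 1 connected region; the sphere at (13, -1.5) is not intersected at this z (|z−center|=10.250 > r=10); Combining (union): only that combined region is present, so the union is just that shape — 1 connected region. The outline is a single polygon with 4 vertices. Extrusion per mm of travel: 0.4 × 0.25 / (π × 0.875²) = 0.041575. Accumulating E over each segment gives final E = 3.3260.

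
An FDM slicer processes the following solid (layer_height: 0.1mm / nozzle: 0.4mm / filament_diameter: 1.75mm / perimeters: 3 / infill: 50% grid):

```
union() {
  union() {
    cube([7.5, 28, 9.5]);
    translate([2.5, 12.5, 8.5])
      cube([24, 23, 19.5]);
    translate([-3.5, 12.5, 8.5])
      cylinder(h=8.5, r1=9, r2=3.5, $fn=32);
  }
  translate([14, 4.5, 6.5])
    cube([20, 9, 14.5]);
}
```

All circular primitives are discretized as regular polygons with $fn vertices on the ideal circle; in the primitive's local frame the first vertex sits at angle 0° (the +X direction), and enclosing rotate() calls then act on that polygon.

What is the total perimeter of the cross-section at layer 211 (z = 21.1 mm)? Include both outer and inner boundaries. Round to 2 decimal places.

94.00 mm

At z = 21.1 mm: the cube is absent (z outside [0, 9.5]); the cube at (2.5, 12.5) is present — its section is the full 24×23 rectangle (perimeter 94.00 mm); the cone at (-3.5, 12.5) does not reach this height (z outside [8.5, 17]); Combining (union): only the 24×23 cube at (2.5, 12.5) is present, so the union is just that shape — boundary = 94.00 mm; the cube at (14, 4.5) is absent (z outside [6.5, 21]); Merging all regions: only that combined region is present, so the union is just that shape — boundary = 94.00 mm. Overall, the cross-section is a single solid region. Total boundary length (outer) = 94.00 mm.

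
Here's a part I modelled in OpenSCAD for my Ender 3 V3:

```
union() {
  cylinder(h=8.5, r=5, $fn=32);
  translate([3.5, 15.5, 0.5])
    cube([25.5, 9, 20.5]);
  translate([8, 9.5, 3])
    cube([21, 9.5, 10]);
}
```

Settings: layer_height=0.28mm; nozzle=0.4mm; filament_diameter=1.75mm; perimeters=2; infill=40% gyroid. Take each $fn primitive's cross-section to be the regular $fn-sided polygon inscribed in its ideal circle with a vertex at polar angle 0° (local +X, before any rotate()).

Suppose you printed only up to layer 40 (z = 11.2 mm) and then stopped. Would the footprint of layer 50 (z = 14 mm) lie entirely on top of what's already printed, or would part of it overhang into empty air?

Compare the two slices. At z = 11.2: the cylinder is absent (z outside [0, 8.5]); the cube at (3.5, 15.5) (footprint 25.5×9) is included at this height (area 229.50 mm²); the cube at (8, 9.5) (footprint 21×9.5) is included at this height (area 199.50 mm²); Taking the union: the regions partially overlap — summed areas 429.00 mm² minus the doubly-counted overlap 73.50 mm² gives 355.50 mm² — area = 355.50 mm². At z = 14: the cylinder is not intersected at this z (z outside [0, 8.5]); the cube at (3.5, 15.5) is present — its section is the full 25.5×9 rectangle (area 229.50 mm²); the cube at (8, 9.5) does not reach this height (z outside [3, 13]); Merging all regions: only the 25.5×9 cube at (3.5, 15.5) is present, so the union is just that shape — area = 229.50 mm². Checking containment: the cross-section at z = 14 is a subset of the cross-section at z = 11.2.

entirely on top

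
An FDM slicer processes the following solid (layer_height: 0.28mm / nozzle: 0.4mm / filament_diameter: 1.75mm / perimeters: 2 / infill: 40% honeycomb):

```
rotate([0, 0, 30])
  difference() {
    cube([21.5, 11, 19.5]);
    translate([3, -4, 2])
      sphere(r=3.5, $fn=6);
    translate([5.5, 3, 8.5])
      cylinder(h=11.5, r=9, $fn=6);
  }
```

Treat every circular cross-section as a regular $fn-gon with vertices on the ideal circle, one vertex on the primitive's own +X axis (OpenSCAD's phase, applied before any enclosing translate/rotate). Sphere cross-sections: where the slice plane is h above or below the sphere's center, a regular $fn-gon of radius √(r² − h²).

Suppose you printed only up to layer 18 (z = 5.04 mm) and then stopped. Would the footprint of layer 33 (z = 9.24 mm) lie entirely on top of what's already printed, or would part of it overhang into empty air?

entirely on top

Compare the two slices. At z = 5.04: the cube is present — its section is the full 21.5×11 rectangle (area 236.50 mm²); the r=3.5 sphere at (3, -4) slices to a regular 6-gon of circumradius 1.734 (√(r²−h²) with h=3.04 from center) (area = (6/2)·1.734²·sin(360°/6) = 7.82 mm²); the cylinder at (5.5, 3) is absent (z outside [8.5, 20]); Subtracting the remaining from the first: starting from the 21.5×11 cube (236.50 mm²), the r=3.5 sphere at (3, -4) misses the remaining region (no effect) — area = 236.50 mm²; (whole slice rotated 30° about Z — lengths, areas and connectivity unchanged). At z = 9.24: the 21.5×11 cube contributes its full rectangle (area 236.50 mm²); the sphere at (3, -4) is not intersected at this z (|z−center|=7.240 > r=3.5); the r=9 cylinder at (5.5, 3) gives a regular 6-gon of circumradius 9 (constant along its height) (area = (6/2)·9.000²·sin(360°/6) = 210.44 mm²); Taking the first minus the rest: starting from the 21.5×11 cube (236.50 mm²), the r=9 cylinder at (5.5, 3) partially overlaps it — only the 135.52 mm² overlap (of its 210.44 mm²) is removed, clipping the outline — area = 100.98 mm²; (rotated 30° about Z; rotation is an isometry so areas/perimeters/island counts are preserved). Checking containment: the cross-section at z = 9.24 is a subset of the cross-section at z = 5.04.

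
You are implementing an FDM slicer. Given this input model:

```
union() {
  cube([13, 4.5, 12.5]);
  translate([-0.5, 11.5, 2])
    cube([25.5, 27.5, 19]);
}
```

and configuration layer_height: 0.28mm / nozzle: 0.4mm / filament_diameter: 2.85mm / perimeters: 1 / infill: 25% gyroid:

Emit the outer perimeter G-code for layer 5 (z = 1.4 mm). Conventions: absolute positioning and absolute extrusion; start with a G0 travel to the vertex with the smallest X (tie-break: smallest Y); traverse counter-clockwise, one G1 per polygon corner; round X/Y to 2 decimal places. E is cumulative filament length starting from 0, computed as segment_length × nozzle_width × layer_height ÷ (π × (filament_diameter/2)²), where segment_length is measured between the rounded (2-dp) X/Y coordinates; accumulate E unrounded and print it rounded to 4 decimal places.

G0 X0.00 Y0.00 Z1.40
G1 X13.00 Y0.00 E0.2282
G1 X13.00 Y4.50 E0.3072
G1 X0.00 Y4.50 E0.5355
G1 X0.00 Y0.00 E0.6145

At z = 1.4 mm: the 13×4.5 cube contributes its full rectangle; the cube at (-0.5, 11.5) is not intersected at this z (z outside [2, 21]); Merging all regions: only the 13×4.5 cube is present, so the union is just that shape — 1 connected region. The outline is a single polygon with 4 vertices. Extrusion per mm of travel: 0.4 × 0.28 / (π × 1.425²) = 0.017557. Accumulating E over each segment gives final E = 0.6145.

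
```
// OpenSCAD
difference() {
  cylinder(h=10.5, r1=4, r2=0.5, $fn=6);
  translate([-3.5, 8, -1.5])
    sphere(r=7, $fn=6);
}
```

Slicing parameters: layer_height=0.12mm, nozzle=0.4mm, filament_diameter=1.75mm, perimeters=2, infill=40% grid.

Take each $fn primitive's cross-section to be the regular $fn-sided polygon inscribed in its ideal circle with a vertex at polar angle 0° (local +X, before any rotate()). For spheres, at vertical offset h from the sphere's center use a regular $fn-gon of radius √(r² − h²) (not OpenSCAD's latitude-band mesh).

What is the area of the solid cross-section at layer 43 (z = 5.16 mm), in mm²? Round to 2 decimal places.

13.51 mm²

At z = 5.16 mm: the cone: at t=0.491 of its height the radius interpolates to r₁+(r₂−r₁)t = 2.280, giving a regular 6-gon of that circumradius (area = (6/2)·2.280²·sin(360°/6) = 13.51 mm²); the r=7 sphere at (-3.5, 8) contributes a regular 6-gon of circumradius √(7²−6.66²) = 2.155 (area = (6/2)·2.155²·sin(360°/6) = 12.07 mm²); Subtracting the remaining from the first: starting from the cone (13.51 mm²), the r=7 sphere at (-3.5, 8) misses the remaining region (no effect) — area = 13.51 mm². Overall, the cross-section is a single solid region. Net area = 13.51 mm².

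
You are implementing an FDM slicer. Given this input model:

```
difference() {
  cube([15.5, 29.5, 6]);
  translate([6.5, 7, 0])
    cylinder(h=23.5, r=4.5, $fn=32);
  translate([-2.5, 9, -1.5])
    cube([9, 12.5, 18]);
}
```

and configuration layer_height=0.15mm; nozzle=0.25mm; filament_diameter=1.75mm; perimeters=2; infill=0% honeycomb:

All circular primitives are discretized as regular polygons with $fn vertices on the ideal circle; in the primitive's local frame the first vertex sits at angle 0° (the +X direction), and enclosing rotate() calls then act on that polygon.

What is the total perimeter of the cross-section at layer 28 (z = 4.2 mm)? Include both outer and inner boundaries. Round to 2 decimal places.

At z = 4.2 mm: the 15.5×29.5 cube contributes its full rectangle (perimeter 90.00 mm); the cylinder at (6.5, 7): section is a regular 32-gon, circumradius r=4.5 (perimeter = 2·32·4.500·sin(180°/32) = 28.23 mm); the cube at (-2.5, 9) is present — its section is the full 9×12.5 rectangle (perimeter 43.00 mm); After the difference (first − rest): starting from the 15.5×29.5 cube, the r=4.5 cylinder at (6.5, 7) lies wholly inside it (removes its full 63.21 mm² and its 28.23 mm outline becomes a hole wall); the 9×12.5 cube at (-2.5, 9) partially overlaps it — only the 74.11 mm² overlap (of its 112.50 mm²) is removed, clipping the outline — boundary = 119.74 mm. Overall, the cross-section is a single solid region. Total boundary length (outer) = 119.74 mm.

119.74 mm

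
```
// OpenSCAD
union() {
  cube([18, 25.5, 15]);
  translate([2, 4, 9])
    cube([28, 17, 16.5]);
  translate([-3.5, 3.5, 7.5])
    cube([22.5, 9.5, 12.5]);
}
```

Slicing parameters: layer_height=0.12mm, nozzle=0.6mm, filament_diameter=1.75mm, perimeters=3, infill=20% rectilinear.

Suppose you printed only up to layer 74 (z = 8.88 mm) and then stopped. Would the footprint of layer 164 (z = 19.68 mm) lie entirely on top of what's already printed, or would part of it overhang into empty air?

Compare the two slices. At z = 8.88: the 18×25.5 cube contributes its full rectangle (area 459.00 mm²); the cube at (2, 4) is absent (z outside [9, 25.5]); the cube at (-3.5, 3.5) is present — its section is the full 22.5×9.5 rectangle (area 213.75 mm²); Combining (union): the regions partially overlap — summed areas 672.75 mm² minus the doubly-counted overlap 171.00 mm² gives 501.75 mm² — area = 501.75 mm². At z = 19.68: the cube is absent (z outside [0, 15]); the cube at (2, 4) (footprint 28×17) is included at this height (area 476.00 mm²); the cube at (-3.5, 3.5) (footprint 22.5×9.5) is included at this height (area 213.75 mm²); Combining (union): the regions partially overlap — summed areas 689.75 mm² minus the doubly-counted overlap 153.00 mm² gives 536.75 mm² — area = 536.75 mm². Checking containment: at z = 19.68 the cross-section extends beyond the z = 8.88 cross-section by about 195.00 mm².

part overhangs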